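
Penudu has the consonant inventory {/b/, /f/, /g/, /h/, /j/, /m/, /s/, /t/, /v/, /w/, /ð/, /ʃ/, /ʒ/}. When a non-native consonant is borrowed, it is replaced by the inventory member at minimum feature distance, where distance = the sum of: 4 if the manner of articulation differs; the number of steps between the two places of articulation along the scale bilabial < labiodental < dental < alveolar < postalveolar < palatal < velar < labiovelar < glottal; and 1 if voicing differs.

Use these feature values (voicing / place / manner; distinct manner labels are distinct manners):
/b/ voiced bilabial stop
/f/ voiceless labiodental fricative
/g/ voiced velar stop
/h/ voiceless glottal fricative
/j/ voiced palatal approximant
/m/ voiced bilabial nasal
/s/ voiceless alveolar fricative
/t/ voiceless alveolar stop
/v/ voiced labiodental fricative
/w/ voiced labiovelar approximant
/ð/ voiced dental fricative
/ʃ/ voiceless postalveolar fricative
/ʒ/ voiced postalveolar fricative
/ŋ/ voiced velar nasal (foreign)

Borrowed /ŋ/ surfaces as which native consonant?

g

/g/ is closest: manner differs (nasal→stop, +4), place distance 0 (velar→velar), same voicing; total 4. Next closest is /j/ at distance 5.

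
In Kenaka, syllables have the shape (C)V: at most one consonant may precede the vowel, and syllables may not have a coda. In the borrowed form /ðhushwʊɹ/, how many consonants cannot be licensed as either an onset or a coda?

4

Syllabifying with onset maximization leaves /ð/, /s/, /h/, /ɹ/ stranded (no codas are permitted; onsets are limited to one consonant).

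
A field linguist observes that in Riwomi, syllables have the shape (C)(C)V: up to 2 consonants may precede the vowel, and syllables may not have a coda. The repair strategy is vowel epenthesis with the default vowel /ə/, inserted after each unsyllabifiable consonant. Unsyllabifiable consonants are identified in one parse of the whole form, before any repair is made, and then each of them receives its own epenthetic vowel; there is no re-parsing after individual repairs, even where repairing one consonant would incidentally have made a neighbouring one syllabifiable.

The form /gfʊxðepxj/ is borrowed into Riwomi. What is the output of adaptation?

Syllabifying with onset maximization leaves /p/, /x/, /j/ stranded (no codas are permitted; onsets may contain at most 2 consonants).
Each unlicensed consonant becomes the onset of a new syllable: /p/ → /pə/, /x/ → /xə/, /j/ → /jə/.

gfʊxðepəxəjə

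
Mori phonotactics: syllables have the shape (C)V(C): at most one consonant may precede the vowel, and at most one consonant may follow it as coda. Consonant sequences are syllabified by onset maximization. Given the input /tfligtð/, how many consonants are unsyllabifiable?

Under (C)V(C), the unsyllabifiable consonants are /t/, /f/, /t/, /ð/ (at most one coda consonant is licensed; onsets are limited to one consonant).

4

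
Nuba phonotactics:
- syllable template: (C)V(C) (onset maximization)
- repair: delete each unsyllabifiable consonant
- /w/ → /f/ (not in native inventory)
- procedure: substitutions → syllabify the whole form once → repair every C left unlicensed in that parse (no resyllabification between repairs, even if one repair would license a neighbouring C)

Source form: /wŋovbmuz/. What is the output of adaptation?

Substitution: /w/ → /f/, giving /fŋovbmuz/.
Under (C)V(C), the unsyllabifiable consonants are /f/, /b/ (at most one coda consonant is licensed; onsets are limited to one consonant).
Deleting the stranded consonants removes /f/, /b/.

ŋovmuz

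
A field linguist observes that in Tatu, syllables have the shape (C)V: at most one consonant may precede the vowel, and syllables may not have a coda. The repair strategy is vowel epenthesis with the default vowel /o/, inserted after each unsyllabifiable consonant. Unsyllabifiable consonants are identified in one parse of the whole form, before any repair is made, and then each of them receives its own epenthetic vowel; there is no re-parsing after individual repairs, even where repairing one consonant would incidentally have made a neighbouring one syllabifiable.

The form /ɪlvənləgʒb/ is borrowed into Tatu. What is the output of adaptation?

ɪlovənoləgoʒobo

Syllabifying with onset maximization leaves /l/, /n/, /g/, /ʒ/, /b/ stranded (no codas are permitted; onsets are limited to one consonant).
Each unlicensed consonant becomes the onset of a new syllable: /l/ → /lo/, /n/ → /no/, /g/ → /go/, /ʒ/ → /ʒo/, /b/ → /bo/.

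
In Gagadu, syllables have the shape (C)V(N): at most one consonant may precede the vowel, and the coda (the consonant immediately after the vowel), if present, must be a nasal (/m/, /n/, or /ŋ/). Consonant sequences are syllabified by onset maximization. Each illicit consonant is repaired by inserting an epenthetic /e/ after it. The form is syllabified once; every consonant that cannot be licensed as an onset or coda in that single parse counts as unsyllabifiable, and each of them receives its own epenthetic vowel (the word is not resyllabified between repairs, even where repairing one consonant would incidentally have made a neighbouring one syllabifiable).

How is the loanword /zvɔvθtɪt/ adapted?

Syllabifying with onset maximization leaves /z/, /v/, /θ/, /t/ stranded (only a nasal (/m/, /n/, or /ŋ/) is licensed in coda position; onsets are limited to one consonant).
Inserting the epenthetic vowel yields /z/ → /ze/, /v/ → /ve/, /θ/ → /θe/, /t/ → /te/.

zevɔveθetɪte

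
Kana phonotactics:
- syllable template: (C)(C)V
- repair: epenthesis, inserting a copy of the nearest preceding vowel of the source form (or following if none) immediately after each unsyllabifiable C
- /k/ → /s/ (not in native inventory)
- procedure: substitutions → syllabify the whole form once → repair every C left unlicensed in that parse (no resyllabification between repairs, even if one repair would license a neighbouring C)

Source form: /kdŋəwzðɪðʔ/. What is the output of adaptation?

Substitution: /k/ → /s/, giving /sdŋəwzðɪðʔ/.
Under (C)(C)V, the unsyllabifiable consonants are /s/, /w/, /ð/, /ʔ/ (no codas are permitted; onsets may contain at most 2 consonants).
Each unlicensed consonant becomes the onset of a new syllable: /s/ → /sə/, /w/ → /wə/, /ð/ → /ðɪ/, /ʔ/ → /ʔɪ/.

sədŋəwəzðɪðɪʔɪ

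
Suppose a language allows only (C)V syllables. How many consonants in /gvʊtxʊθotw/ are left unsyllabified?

4

The consonants /g/, /t/, /t/, /w/ cannot be parsed into a legal (C)V syllable (no codas are permitted; onsets are limited to one consonant).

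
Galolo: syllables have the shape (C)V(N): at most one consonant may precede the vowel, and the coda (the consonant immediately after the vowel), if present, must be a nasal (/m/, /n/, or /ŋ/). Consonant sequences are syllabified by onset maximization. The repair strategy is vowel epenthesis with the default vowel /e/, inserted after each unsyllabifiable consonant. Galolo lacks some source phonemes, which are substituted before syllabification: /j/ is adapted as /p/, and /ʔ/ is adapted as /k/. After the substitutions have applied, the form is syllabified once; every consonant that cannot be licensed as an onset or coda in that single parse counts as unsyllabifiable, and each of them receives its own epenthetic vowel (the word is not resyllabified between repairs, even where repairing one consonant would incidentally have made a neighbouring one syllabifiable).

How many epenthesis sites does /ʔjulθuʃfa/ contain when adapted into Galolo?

After substitution the input is /kpulθuʃfa/.
The unsyllabifiable consonants are /k/, /l/, /ʃ/; each receives one epenthetic vowel.

3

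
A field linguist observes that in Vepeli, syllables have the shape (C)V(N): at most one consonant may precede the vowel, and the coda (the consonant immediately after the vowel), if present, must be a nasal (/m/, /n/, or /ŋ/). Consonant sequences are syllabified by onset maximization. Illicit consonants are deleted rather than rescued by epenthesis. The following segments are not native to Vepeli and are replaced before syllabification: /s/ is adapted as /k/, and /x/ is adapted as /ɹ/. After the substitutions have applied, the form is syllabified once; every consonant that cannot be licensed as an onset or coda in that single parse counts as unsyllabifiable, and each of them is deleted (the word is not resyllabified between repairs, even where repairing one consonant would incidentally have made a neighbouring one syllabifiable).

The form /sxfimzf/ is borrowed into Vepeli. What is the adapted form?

fim

Substitution: /s/ → /k/, /x/ → /ɹ/, giving /kɹfimzf/.
Syllabifying with onset maximization leaves /k/, /ɹ/, /z/, /f/ stranded (only a nasal (/m/, /n/, or /ŋ/) is licensed in coda position; onsets are limited to one consonant).
Each unlicensed consonant is deleted: /k/, /ɹ/, /z/, /f/.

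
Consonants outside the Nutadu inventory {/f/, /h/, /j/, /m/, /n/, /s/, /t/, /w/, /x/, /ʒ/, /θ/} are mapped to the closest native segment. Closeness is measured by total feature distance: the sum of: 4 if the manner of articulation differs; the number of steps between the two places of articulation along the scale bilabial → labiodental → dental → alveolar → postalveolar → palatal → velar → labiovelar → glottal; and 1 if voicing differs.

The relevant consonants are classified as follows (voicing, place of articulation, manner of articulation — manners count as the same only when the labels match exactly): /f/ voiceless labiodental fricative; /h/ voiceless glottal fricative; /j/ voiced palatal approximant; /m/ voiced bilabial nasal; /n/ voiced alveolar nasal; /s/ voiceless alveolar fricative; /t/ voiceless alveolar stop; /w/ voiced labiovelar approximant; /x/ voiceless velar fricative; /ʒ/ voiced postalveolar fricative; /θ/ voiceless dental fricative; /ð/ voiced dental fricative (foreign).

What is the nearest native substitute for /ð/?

θ

/θ/ is closest: same manner (fricative), place distance 0 (dental→dental), voicing differs (+1); total 1. Next closest is /f/ at distance 2.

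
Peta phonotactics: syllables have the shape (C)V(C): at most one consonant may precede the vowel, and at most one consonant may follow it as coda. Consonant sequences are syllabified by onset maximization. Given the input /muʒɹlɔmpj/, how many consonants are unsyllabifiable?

The consonants /ɹ/, /p/, /j/ cannot be parsed into a legal (C)V(C) syllable (at most one coda consonant is licensed; onsets are limited to one consonant).

3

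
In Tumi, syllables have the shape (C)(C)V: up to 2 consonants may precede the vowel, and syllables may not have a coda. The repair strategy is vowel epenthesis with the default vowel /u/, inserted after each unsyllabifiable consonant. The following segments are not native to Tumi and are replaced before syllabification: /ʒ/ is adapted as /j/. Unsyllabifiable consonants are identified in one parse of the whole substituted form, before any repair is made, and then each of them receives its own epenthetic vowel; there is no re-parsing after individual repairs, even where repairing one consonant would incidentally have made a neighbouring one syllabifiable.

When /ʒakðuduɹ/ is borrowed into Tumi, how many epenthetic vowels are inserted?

After substitution the input is /jakðuduɹ/.
The unsyllabifiable consonants are /ɹ/; each receives one epenthetic vowel.

1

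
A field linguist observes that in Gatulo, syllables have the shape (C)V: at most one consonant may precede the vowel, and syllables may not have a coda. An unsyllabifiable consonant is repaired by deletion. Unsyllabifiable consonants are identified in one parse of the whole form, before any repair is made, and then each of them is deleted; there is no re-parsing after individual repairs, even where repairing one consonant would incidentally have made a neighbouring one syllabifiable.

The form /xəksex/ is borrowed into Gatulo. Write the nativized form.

xəse

The consonants /k/, /x/ cannot be parsed into a legal (C)V syllable (no codas are permitted; onsets are limited to one consonant).
Deleting the stranded consonants removes /k/, /x/.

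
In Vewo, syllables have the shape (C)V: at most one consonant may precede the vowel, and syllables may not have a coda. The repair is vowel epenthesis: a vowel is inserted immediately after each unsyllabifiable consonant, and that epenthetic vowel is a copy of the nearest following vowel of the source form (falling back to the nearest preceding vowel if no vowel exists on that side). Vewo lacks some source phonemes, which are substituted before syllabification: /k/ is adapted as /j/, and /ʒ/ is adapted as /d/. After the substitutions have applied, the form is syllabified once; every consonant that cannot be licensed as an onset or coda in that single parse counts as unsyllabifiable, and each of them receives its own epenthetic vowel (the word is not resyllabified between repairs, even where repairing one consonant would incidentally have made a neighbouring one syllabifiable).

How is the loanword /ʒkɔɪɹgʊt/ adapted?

Substitution: /ʒ/ → /d/, /k/ → /j/, giving /djɔɪɹgʊt/.
Under (C)V, the unsyllabifiable consonants are /d/, /ɹ/, /t/ (no codas are permitted; onsets are limited to one consonant).
Epenthesis after each stranded consonant: /d/ → /dɔ/, /ɹ/ → /ɹʊ/, /t/ → /tʊ/.

dɔjɔɪɹʊgʊtʊ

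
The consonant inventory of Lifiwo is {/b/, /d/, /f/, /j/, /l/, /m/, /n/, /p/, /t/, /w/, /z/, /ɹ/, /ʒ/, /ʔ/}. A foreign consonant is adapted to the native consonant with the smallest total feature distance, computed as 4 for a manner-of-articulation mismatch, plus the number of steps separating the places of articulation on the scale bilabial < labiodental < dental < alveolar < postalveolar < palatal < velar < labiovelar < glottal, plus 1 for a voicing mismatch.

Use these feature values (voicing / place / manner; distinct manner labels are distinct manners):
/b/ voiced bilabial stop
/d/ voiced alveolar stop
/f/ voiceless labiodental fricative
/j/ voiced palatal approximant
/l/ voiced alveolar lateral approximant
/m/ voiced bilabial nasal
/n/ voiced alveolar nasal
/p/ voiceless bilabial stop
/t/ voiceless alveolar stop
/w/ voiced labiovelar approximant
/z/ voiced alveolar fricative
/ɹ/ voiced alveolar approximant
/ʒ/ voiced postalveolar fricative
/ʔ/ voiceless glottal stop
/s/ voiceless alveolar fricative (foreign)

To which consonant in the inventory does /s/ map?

/z/ is closest: same manner (fricative), place distance 0 (alveolar→alveolar), voicing differs (+1); total 1. Next closest is /f/ at distance 2.

z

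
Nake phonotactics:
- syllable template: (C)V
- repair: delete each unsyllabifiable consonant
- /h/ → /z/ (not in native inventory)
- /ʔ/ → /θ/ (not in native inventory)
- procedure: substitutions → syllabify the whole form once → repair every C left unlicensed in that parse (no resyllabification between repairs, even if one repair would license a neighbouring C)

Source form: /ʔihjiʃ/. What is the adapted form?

θiji

Substitution: /ʔ/ → /θ/, /h/ → /z/, giving /θizjiʃ/.
The consonants /z/, /ʃ/ cannot be parsed into a legal (C)V syllable (no codas are permitted; onsets are limited to one consonant).
Each unlicensed consonant is deleted: /z/, /ʃ/.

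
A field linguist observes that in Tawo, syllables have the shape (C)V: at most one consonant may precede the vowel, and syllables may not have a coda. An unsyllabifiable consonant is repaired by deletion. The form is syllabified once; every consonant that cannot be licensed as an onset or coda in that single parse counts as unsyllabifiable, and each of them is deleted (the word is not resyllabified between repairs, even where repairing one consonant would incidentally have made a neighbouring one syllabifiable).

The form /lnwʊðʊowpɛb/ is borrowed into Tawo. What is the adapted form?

wʊðʊopɛ

Syllabifying with onset maximization leaves /l/, /n/, /w/, /b/ stranded (no codas are permitted; onsets are limited to one consonant).
Deletion applies to /l/, /n/, /w/, /b/.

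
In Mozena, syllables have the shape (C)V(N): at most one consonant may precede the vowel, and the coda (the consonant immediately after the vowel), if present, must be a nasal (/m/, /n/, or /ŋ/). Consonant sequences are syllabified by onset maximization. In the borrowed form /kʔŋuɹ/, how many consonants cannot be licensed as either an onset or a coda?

Under (C)V(N), the unsyllabifiable consonants are /k/, /ʔ/, /ɹ/ (only a nasal (/m/, /n/, or /ŋ/) is licensed in coda position; onsets are limited to one consonant).

3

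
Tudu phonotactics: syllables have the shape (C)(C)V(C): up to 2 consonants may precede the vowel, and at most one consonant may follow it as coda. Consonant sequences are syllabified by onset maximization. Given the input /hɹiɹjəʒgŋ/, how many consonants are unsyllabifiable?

The consonants /g/, /ŋ/ cannot be parsed into a legal (C)(C)V(C) syllable (at most one coda consonant is licensed; onsets may contain at most 2 consonants).

2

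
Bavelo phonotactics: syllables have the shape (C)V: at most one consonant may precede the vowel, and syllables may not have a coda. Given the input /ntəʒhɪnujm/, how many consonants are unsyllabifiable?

4

Syllabifying with onset maximization leaves /n/, /ʒ/, /j/, /m/ stranded (no codas are permitted; onsets are limited to one consonant).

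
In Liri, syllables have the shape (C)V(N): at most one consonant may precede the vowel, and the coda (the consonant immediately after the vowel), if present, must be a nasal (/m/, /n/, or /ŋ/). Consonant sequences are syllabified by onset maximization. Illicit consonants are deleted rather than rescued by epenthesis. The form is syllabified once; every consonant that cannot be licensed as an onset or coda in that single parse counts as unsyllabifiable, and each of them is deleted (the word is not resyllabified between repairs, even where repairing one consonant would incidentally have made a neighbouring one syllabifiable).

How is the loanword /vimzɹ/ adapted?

The consonants /z/, /ɹ/ cannot be parsed into a legal (C)V(N) syllable (only a nasal (/m/, /n/, or /ŋ/) is licensed in coda position; onsets are limited to one consonant).
Deleting the stranded consonants removes /z/, /ɹ/.

vim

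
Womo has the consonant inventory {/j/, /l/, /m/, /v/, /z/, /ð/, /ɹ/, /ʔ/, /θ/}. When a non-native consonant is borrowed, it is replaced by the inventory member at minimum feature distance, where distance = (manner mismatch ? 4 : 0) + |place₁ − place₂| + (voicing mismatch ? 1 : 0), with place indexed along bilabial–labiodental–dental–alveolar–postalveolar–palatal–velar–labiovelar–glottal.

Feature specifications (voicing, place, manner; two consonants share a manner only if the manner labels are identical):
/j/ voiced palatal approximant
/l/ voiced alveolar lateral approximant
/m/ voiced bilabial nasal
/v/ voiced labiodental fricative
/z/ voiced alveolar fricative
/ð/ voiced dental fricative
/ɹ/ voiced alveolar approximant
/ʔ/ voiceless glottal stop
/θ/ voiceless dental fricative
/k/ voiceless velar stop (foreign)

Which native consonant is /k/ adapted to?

ʔ

/ʔ/ is closest: same manner (stop), place distance 2 (velar→glottal), same voicing; total 2. Next closest is /j/ at distance 6.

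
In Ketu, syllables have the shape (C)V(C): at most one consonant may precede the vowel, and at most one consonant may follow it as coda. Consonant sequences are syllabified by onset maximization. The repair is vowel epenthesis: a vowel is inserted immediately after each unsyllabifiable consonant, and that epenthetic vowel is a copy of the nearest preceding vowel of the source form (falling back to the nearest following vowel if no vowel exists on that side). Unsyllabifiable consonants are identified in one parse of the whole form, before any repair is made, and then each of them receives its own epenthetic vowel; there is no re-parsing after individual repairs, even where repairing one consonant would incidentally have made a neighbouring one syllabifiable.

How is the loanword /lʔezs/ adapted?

leʔezse

Syllabifying with onset maximization leaves /l/, /s/ stranded (at most one coda consonant is licensed; onsets are limited to one consonant).
Inserting the epenthetic vowel yields /l/ → /le/, /s/ → /se/.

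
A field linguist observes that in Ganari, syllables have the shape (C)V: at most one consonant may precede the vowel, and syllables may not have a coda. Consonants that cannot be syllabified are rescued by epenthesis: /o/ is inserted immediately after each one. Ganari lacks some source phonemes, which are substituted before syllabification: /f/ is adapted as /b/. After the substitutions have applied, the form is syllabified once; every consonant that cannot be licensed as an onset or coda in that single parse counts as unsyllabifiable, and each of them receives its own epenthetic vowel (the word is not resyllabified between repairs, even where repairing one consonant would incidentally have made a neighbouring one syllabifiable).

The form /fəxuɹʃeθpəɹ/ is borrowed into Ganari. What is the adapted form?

Substitution: /f/ → /b/, giving /bəxuɹʃeθpəɹ/.
Under (C)V, the unsyllabifiable consonants are /ɹ/, /θ/, /ɹ/ (no codas are permitted; onsets are limited to one consonant).
Inserting the epenthetic vowel yields /ɹ/ → /ɹo/, /θ/ → /θo/, /ɹ/ → /ɹo/.

bəxuɹoʃeθopəɹo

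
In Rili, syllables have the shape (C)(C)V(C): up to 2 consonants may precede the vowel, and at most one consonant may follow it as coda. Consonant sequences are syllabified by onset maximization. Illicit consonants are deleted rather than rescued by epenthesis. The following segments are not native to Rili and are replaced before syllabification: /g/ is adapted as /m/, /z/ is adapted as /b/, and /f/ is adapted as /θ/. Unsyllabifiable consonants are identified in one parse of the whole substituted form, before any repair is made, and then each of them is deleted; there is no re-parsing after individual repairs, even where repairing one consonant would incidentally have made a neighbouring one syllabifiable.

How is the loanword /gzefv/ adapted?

Substitution: /g/ → /m/, /z/ → /b/, /f/ → /θ/, giving /mbeθv/.
Under (C)(C)V(C), the unsyllabifiable consonants are /v/ (at most one coda consonant is licensed; onsets may contain at most 2 consonants).
Each unlicensed consonant is deleted: /v/.

mbeθ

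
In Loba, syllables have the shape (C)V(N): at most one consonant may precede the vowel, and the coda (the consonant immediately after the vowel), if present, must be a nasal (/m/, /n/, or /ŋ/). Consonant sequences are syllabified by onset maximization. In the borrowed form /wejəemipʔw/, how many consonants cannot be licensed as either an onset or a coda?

Under (C)V(N), the unsyllabifiable consonants are /p/, /ʔ/, /w/ (only a nasal (/m/, /n/, or /ŋ/) is licensed in coda position; onsets are limited to one consonant).

3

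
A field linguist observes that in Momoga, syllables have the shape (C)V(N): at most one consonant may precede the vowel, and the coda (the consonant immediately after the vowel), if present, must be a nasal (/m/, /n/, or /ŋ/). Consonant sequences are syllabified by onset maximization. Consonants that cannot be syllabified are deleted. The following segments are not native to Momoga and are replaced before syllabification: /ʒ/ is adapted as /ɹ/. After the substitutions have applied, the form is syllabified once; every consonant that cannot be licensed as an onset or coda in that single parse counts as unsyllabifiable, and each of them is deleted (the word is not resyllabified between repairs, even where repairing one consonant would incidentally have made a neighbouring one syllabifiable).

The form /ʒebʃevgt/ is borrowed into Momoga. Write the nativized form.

Substitution: /ʒ/ → /ɹ/, giving /ɹebʃevgt/.
Syllabifying with onset maximization leaves /b/, /v/, /g/, /t/ stranded (only a nasal (/m/, /n/, or /ŋ/) is licensed in coda position; onsets are limited to one consonant).
Deleting the stranded consonants removes /b/, /v/, /g/, /t/.

ɹeʃe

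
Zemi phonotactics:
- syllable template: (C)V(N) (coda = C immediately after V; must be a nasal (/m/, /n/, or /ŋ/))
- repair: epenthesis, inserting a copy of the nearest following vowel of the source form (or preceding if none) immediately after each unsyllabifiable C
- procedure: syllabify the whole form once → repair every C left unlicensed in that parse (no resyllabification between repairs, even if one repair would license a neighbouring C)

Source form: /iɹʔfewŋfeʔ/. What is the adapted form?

The consonants /ɹ/, /ʔ/, /w/, /ŋ/, /ʔ/ cannot be parsed into a legal (C)V(N) syllable (only a nasal (/m/, /n/, or /ŋ/) is licensed in coda position; onsets are limited to one consonant).
Epenthesis after each stranded consonant: /ɹ/ → /ɹe/, /ʔ/ → /ʔe/, /w/ → /we/, /ŋ/ → /ŋe/, /ʔ/ → /ʔe/.

iɹeʔefeweŋefeʔe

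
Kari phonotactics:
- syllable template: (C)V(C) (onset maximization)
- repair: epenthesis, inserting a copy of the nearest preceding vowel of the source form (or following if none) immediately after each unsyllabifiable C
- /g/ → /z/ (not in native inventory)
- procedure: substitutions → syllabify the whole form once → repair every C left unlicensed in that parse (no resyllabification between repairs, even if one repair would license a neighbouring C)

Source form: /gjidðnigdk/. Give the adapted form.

Substitution: /g/ → /z/, giving /zjidðnizdk/.
The consonants /z/, /ð/, /d/, /k/ cannot be parsed into a legal (C)V(C) syllable (at most one coda consonant is licensed; onsets are limited to one consonant).
Inserting the epenthetic vowel yields /z/ → /zi/, /ð/ → /ði/, /d/ → /di/, /k/ → /ki/.

zijidðinizdiki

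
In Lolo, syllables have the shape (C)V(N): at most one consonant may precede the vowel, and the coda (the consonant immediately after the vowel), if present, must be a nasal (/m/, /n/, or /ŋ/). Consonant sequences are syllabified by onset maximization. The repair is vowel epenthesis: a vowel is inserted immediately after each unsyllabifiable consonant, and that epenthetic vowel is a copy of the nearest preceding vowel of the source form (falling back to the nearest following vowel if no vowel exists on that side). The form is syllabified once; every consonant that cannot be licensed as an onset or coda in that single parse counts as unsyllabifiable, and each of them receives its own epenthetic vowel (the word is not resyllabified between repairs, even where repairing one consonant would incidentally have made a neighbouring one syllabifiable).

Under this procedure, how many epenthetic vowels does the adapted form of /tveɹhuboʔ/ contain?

The unsyllabifiable consonants are /t/, /ɹ/, /ʔ/; each receives one epenthetic vowel.

3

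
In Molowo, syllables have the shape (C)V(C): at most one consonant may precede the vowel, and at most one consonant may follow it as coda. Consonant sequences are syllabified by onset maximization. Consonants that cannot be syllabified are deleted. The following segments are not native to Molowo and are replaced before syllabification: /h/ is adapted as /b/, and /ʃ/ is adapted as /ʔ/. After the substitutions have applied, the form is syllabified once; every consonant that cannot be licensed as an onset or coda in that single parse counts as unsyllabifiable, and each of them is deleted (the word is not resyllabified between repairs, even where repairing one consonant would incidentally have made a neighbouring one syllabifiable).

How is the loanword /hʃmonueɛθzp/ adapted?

monueɛθ

Substitution: /h/ → /b/, /ʃ/ → /ʔ/, giving /bʔmonueɛθzp/.
Under (C)V(C), the unsyllabifiable consonants are /b/, /ʔ/, /z/, /p/ (at most one coda consonant is licensed; onsets are limited to one consonant).
Each unlicensed consonant is deleted: /b/, /ʔ/, /z/, /p/.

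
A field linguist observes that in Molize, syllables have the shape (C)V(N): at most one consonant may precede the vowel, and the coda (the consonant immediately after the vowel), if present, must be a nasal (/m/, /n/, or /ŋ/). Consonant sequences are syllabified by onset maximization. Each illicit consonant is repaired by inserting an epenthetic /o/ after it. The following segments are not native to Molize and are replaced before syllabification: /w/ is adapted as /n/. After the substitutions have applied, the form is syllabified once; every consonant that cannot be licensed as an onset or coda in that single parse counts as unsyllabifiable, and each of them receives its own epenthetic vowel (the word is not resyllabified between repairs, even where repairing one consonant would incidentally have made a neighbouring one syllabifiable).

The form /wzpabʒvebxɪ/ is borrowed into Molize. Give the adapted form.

nozopaboʒoveboxɪ

Substitution: /w/ → /n/, giving /nzpabʒvebxɪ/.
The consonants /n/, /z/, /b/, /ʒ/, /b/ cannot be parsed into a legal (C)V(N) syllable (only a nasal (/m/, /n/, or /ŋ/) is licensed in coda position; onsets are limited to one consonant).
Inserting the epenthetic vowel yields /n/ → /no/, /z/ → /zo/, /b/ → /bo/, /ʒ/ → /ʒo/, /b/ → /bo/.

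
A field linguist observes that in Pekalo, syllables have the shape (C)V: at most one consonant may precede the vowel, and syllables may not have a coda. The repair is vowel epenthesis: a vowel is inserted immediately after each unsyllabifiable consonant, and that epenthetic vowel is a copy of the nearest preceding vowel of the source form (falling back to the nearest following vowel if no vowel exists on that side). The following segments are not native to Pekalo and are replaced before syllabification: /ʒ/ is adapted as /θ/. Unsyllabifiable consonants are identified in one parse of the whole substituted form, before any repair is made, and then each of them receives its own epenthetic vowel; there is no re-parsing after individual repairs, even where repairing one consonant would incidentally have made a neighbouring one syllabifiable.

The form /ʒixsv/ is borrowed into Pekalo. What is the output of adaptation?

Substitution: /ʒ/ → /θ/, giving /θixsv/.
The consonants /x/, /s/, /v/ cannot be parsed into a legal (C)V syllable (no codas are permitted; onsets are limited to one consonant).
Each unlicensed consonant becomes the onset of a new syllable: /x/ → /xi/, /s/ → /si/, /v/ → /vi/.

θixisivi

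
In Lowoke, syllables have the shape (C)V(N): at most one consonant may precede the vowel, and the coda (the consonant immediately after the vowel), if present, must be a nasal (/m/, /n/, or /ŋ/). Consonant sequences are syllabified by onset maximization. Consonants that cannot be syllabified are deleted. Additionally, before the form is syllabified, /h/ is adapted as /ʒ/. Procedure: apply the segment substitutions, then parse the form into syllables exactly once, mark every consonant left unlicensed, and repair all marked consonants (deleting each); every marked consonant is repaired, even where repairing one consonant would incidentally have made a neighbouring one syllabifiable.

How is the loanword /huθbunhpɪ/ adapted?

ʒubunpɪ

Substitution: /h/ → /ʒ/, giving /ʒuθbunʒpɪ/.
Under (C)V(N), the unsyllabifiable consonants are /θ/, /ʒ/ (only a nasal (/m/, /n/, or /ŋ/) is licensed in coda position; onsets are limited to one consonant).
Each unlicensed consonant is deleted: /θ/, /ʒ/.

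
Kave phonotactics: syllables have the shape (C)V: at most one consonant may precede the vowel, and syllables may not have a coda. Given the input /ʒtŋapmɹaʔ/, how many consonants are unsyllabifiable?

5

Syllabifying with onset maximization leaves /ʒ/, /t/, /p/, /m/, /ʔ/ stranded (no codas are permitted; onsets are limited to one consonant).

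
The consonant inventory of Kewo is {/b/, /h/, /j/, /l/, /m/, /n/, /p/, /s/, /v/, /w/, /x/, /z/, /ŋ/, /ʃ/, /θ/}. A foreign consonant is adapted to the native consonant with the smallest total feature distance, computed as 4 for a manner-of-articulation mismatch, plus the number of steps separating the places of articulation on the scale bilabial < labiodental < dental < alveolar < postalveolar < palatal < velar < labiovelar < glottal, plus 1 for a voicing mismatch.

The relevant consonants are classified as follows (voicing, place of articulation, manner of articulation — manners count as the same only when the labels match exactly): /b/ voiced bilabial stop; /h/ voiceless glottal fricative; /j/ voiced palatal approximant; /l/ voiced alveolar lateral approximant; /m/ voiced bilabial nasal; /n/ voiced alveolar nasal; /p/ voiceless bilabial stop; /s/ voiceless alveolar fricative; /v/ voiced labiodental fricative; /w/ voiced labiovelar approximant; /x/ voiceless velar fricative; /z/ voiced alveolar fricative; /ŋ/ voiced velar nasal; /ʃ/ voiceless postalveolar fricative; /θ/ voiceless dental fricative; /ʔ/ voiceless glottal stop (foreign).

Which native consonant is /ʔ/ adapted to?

h

/h/ is closest: manner differs (stop→fricative, +4), place distance 0 (glottal→glottal), same voicing; total 4. Next closest is /w/ at distance 6.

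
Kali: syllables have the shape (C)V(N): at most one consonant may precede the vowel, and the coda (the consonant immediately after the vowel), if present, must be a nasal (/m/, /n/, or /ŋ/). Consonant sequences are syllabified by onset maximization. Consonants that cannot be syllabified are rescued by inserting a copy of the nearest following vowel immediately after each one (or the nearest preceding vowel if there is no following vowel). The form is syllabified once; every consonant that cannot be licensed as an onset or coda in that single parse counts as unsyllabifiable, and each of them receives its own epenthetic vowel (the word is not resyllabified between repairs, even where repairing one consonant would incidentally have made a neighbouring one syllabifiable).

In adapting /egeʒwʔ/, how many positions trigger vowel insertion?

3

The unsyllabifiable consonants are /ʒ/, /w/, /ʔ/; each receives one epenthetic vowel.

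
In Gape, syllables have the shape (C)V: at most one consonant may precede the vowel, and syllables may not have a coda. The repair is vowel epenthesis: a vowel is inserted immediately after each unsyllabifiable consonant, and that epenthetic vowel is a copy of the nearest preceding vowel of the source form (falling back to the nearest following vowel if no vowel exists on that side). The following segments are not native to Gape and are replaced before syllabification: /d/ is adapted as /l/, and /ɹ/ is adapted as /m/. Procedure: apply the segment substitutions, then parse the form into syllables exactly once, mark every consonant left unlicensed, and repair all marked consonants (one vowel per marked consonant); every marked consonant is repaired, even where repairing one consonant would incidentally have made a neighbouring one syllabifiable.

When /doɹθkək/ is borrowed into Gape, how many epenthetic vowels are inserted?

3

After substitution the input is /lomθkək/.
The unsyllabifiable consonants are /m/, /θ/, /k/; each receives one epenthetic vowel.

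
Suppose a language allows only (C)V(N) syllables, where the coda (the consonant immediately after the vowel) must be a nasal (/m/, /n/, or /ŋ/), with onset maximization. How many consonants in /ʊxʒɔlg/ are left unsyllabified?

Under (C)V(N), the unsyllabifiable consonants are /x/, /l/, /g/ (only a nasal (/m/, /n/, or /ŋ/) is licensed in coda position; onsets are limited to one consonant).

3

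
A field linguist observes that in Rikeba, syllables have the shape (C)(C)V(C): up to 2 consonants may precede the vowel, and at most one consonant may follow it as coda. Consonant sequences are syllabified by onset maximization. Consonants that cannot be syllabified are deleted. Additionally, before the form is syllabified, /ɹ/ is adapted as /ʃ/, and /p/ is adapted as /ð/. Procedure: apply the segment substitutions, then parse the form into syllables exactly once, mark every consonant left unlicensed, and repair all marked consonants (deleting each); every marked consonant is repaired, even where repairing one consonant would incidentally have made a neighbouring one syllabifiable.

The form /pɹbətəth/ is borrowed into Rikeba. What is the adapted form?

Substitution: /p/ → /ð/, /ɹ/ → /ʃ/, giving /ðʃbətəth/.
Syllabifying with onset maximization leaves /ð/, /h/ stranded (at most one coda consonant is licensed; onsets may contain at most 2 consonants).
Each unlicensed consonant is deleted: /ð/, /h/.

ʃbətət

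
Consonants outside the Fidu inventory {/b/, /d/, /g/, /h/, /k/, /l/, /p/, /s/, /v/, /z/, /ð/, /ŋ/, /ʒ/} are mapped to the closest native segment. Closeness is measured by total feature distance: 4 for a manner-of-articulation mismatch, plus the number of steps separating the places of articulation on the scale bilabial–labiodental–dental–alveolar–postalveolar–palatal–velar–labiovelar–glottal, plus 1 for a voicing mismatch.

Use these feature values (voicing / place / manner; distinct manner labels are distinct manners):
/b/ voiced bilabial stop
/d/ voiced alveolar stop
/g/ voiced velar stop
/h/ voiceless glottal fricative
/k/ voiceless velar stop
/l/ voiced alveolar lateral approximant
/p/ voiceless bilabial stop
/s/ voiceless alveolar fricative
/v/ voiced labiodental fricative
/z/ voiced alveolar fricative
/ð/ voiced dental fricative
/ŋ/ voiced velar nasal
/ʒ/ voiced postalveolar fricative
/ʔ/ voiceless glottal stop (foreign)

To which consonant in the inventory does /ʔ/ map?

/k/ is closest: same manner (stop), place distance 2 (glottal→velar), same voicing; total 2. Next closest is /g/ at distance 3.

k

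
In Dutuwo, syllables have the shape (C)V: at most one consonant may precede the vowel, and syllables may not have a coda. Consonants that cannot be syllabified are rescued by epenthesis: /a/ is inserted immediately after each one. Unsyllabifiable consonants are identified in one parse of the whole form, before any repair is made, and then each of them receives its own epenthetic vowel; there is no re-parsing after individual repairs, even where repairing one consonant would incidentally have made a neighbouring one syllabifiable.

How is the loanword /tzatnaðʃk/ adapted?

tazatanaðaʃaka

The consonants /t/, /t/, /ð/, /ʃ/, /k/ cannot be parsed into a legal (C)V syllable (no codas are permitted; onsets are limited to one consonant).
Epenthesis after each stranded consonant: /t/ → /ta/, /t/ → /ta/, /ð/ → /ða/, /ʃ/ → /ʃa/, /k/ → /ka/.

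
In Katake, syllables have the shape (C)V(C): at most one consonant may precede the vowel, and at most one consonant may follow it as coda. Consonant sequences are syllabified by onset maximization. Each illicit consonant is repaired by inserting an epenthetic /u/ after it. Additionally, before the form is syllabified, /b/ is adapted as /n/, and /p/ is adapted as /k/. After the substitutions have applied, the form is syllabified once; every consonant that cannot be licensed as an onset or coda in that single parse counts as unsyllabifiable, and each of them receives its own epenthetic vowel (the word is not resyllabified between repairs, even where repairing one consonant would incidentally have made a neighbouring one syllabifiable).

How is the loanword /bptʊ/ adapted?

nukutʊ

Substitution: /b/ → /n/, /p/ → /k/, giving /nktʊ/.
The consonants /n/, /k/ cannot be parsed into a legal (C)V(C) syllable (at most one coda consonant is licensed; onsets are limited to one consonant).
Epenthesis after each stranded consonant: /n/ → /nu/, /k/ → /ku/.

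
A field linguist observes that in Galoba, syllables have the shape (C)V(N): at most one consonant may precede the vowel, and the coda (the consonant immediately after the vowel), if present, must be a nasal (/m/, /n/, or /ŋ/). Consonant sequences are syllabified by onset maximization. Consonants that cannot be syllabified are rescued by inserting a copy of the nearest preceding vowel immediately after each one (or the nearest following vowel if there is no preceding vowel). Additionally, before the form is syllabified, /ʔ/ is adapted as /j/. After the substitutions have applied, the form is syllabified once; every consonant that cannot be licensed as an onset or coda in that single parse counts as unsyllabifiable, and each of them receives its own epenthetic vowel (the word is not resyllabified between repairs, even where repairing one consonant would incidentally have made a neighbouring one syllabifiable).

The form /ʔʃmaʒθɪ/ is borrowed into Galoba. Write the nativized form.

Substitution: /ʔ/ → /j/, giving /jʃmaʒθɪ/.
Syllabifying with onset maximization leaves /j/, /ʃ/, /ʒ/ stranded (only a nasal (/m/, /n/, or /ŋ/) is licensed in coda position; onsets are limited to one consonant).
Each unlicensed consonant becomes the onset of a new syllable: /j/ → /ja/, /ʃ/ → /ʃa/, /ʒ/ → /ʒa/.

jaʃamaʒaθɪ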